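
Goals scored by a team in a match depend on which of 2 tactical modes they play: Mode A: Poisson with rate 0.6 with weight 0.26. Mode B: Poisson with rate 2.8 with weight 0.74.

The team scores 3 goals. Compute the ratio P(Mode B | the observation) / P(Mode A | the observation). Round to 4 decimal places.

The posterior odds equal the prior odds times the likelihood ratio: (P(Z=i)/P(Z=j))·(f_i(x)/f_j(x)).
Poisson probabilities:
  p_A = 0.0197572
  p_B = 0.222484
Odds = (0.74/0.26) × (0.222484/0.0197572) = 2.84615 × 11.2609 ≈ 32.0502

32.0502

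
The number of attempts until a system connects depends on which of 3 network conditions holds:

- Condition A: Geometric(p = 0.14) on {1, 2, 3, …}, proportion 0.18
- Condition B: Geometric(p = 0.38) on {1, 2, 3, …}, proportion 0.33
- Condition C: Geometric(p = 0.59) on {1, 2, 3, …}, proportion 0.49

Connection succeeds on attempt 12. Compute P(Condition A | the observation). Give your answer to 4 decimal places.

0.8777

Posterior ∝ prior × likelihood, so P(k | x) ∝ π_k f_k(x); normalise over all components.
Component likelihoods at x = 12:
  p_A = 0.0266447
  p_B = 0.00197739
  p_C = 3.24694e-05
Weight by the priors:
  π_A·p_A = 0.18 × 0.0266447 = 0.00479605
  π_B·p_B = 0.33 × 0.00197739 = 0.000652538
  π_C·p_C = 0.49 × 3.24694e-05 = 1.591e-05
Marginal: 0.00479605 + 0.000652538 + 1.591e-05 = 0.0054645
P(Condition A | 12) = 0.00479605 / 0.0054645 ≈ 0.8777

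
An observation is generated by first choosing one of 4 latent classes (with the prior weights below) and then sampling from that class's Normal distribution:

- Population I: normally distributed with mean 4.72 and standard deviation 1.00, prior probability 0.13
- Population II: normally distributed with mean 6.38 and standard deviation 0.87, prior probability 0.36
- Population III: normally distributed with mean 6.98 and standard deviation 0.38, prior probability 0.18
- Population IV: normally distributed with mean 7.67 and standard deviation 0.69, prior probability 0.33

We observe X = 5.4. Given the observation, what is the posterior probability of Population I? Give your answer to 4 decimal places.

By Bayes' theorem, P(k | x) = P(Z=k) f_k(x) / Σ_j P(Z=j) f_j(x).
Normal densities:
  f_I = (1/(1.00·√(2π)))·exp(−(5.4−4.72)²/(2·1.00²)) = 0.398942·exp(-0.23120) = 0.316593
  f_II = (1/(0.87·√(2π)))·exp(−(5.4−6.38)²/(2·0.87²)) = 0.458554·exp(-0.63443) = 0.243143
  f_III = (1/(0.38·√(2π)))·exp(−(5.4−6.98)²/(2·0.38²)) = 1.049848·exp(-8.64404) = 0.000184955
  f_IV = (1/(0.69·√(2π)))·exp(−(5.4−7.67)²/(2·0.69²)) = 0.578177·exp(-5.41157) = 0.00258134
Unnormalised posteriors:
  P(Z=I)·f_I = 0.13 × 0.316593 = 0.0411571
  P(Z=II)·f_II = 0.36 × 0.243143 = 0.0875314
  P(Z=III)·f_III = 0.18 × 0.000184955 = 3.32919e-05
  P(Z=IV)·f_IV = 0.33 × 0.00258134 = 0.000851841
Evidence: 0.0411571 + 0.0875314 + 3.32919e-05 + 0.000851841 = 0.129574
So the posterior for Population I is 0.0411571 / 0.129574 ≈ 0.3176.

0.3176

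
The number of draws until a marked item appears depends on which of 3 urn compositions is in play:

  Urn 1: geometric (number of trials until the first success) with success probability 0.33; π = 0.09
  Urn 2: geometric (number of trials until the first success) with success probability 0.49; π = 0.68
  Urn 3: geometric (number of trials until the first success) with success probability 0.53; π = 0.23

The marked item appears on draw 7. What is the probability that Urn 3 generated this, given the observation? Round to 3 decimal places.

The responsibility of component k is π_k f_k(x) divided by Σ_j π_j f_j(x).
Evaluate each component's likelihood at the observed value:
  L_1 = 0.33·(1−0.33)^6 = 0.33·0.0904584 = 0.0298513
  L_2 = 0.49·(1−0.49)^6 = 0.49·0.0175963 = 0.00862218
  L_3 = 0.53·(1−0.53)^6 = 0.53·0.0107792 = 0.00571298
Multiply by the mixture weights:
  π_1·L_1 = 0.09 × 0.0298513 = 0.00268661
  π_2·L_2 = 0.68 × 0.00862218 = 0.00586308
  π_3·L_3 = 0.23 × 0.00571298 = 0.00131399
Normaliser: 0.00268661 + 0.00586308 + 0.00131399 = 0.00986368
So the posterior for Urn 3 is 0.00131399 / 0.00986368 ≈ 0.133.

0.133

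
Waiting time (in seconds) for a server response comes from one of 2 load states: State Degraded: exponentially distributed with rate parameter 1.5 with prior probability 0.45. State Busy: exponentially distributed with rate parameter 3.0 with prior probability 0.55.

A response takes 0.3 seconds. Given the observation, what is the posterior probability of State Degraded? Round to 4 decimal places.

By Bayes' theorem, P(k | x) = w_k f_k(x) / Σ_j w_j f_j(x).
Exponential densities:
  f_Degraded = 1.5·e^(−1.5·0.3) = 1.5·e^(−0.4500) = 0.956442
  f_Busy = 3.0·e^(−3.0·0.3) = 3.0·e^(−0.9000) = 1.21971
Weight by the priors:
  w_Degraded·f_Degraded = 0.45 × 0.956442 = 0.430399
  w_Busy·f_Busy = 0.55 × 1.21971 = 0.67084
Sum: 0.430399 + 0.67084 = 1.10124
So the posterior for State Degraded is 0.430399 / 1.10124 ≈ 0.3908.

0.3908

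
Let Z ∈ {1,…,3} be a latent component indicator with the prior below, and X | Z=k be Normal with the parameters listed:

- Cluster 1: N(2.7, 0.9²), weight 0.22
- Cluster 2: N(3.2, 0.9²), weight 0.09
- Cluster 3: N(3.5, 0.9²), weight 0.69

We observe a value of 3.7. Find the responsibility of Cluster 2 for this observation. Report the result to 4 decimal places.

0.0888

The responsibility of component k is w_k f_k(x) divided by Σ_j w_j f_j(x).
Evaluate each component's likelihood at the observed value:
  L_1 = 0.239103
  L_2 = 0.37988
  L_3 = 0.432458
Prior × likelihood for each component:
  w_1·L_1 = 0.22 × 0.239103 = 0.0526026
  w_2·L_2 = 0.09 × 0.37988 = 0.0341892
  w_3·L_3 = 0.69 × 0.432458 = 0.298396
Evidence: 0.0526026 + 0.0341892 + 0.298396 = 0.385188
P(Cluster 2 | data) ≈ 0.0888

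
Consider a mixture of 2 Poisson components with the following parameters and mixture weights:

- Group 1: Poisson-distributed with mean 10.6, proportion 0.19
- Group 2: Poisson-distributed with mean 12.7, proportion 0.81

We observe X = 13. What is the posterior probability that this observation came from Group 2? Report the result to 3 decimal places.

0.846

Posterior ∝ prior × likelihood, so P(k | x) ∝ w_k f_k(x); normalise over all components.
Component likelihoods at x = 13:
  p_1 = e^(−10.6)·10.6^13/13! = 0.0853443
  p_2 = e^(−12.7)·12.7^13/13! = 0.109554
Weight by the priors:
  w_1·p_1 = 0.19 × 0.0853443 = 0.0162154
  w_2·p_2 = 0.81 × 0.109554 = 0.0887387
Denominator: 0.0162154 + 0.0887387 = 0.104954
P(Group 2 | data) = 0.0887387 / 0.104954 ≈ 0.846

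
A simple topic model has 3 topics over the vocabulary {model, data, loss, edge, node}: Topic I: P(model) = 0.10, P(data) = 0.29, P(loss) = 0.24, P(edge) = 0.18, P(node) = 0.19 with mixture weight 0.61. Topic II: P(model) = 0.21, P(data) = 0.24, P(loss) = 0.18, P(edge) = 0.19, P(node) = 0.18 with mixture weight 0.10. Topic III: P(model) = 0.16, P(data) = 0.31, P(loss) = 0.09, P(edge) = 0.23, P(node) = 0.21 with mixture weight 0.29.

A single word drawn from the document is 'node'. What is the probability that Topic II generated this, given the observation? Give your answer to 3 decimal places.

0.092

Apply Bayes' rule: the posterior for each component is proportional to its prior times its likelihood at x.
Component likelihoods at x = 'node':
  L_I = 0.19
  L_II = 0.18
  L_III = 0.21
Prior × likelihood for each component:
  π_I·L_I = 0.61 × 0.19 = 0.1159
  π_II·L_II = 0.10 × 0.18 = 0.018
  π_III·L_III = 0.29 × 0.21 = 0.0609
Evidence: 0.1159 + 0.018 + 0.0609 = 0.1948
P(Topic II | data) = 0.018 / 0.1948 ≈ 0.092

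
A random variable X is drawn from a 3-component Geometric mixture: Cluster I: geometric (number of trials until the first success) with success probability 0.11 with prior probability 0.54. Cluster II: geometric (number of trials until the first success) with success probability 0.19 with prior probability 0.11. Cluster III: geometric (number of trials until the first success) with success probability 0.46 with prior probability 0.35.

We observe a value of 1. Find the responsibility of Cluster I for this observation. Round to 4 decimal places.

Apply Bayes' rule: the posterior for each component is proportional to its prior times its likelihood at x.
Component likelihoods at x = 1:
  f_I = 0.11·(1−0.11)^0 = 0.11·1 = 0.11
  f_II = 0.19·(1−0.19)^0 = 0.19·1 = 0.19
  f_III = 0.46·(1−0.46)^0 = 0.46·1 = 0.46
Weight by the priors:
  π_I·f_I = 0.54 × 0.11 = 0.0594
  π_II·f_II = 0.11 × 0.19 = 0.0209
  π_III·f_III = 0.35 × 0.46 = 0.161
Marginal: 0.0594 + 0.0209 + 0.161 = 0.2413
P(Cluster I | the observation) = 0.0594 / 0.2413 ≈ 0.2462

0.2462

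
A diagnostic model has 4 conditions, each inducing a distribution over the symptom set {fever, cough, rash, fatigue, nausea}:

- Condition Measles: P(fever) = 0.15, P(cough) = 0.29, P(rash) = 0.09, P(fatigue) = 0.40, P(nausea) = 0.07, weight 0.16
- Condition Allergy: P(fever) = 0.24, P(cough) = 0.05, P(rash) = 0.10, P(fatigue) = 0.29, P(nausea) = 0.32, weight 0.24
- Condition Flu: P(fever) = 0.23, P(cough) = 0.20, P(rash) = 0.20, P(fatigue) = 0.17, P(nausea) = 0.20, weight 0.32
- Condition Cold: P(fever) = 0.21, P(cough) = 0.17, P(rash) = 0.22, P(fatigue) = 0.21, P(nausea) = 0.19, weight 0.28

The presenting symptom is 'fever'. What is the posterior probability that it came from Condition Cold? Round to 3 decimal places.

Apply Bayes' rule: the posterior for each component is proportional to its prior times its likelihood at x.
Evaluate each component's likelihood at the observed value:
  L_Measles = P(fever | comp) = 0.15
  L_Allergy = P(fever | comp) = 0.24
  L_Flu = P(fever | comp) = 0.23
  L_Cold = P(fever | comp) = 0.21
Multiply by the mixture weights:
  P(Z=Measles)·L_Measles = 0.16 × 0.15 = 0.024
  P(Z=Allergy)·L_Allergy = 0.24 × 0.24 = 0.0576
  P(Z=Flu)·L_Flu = 0.32 × 0.23 = 0.0736
  P(Z=Cold)·L_Cold = 0.28 × 0.21 = 0.0588
Sum: 0.024 + 0.0576 + 0.0736 + 0.0588 = 0.214
Responsibility of Condition Cold: 0.0588 / 0.214 ≈ 0.275

0.275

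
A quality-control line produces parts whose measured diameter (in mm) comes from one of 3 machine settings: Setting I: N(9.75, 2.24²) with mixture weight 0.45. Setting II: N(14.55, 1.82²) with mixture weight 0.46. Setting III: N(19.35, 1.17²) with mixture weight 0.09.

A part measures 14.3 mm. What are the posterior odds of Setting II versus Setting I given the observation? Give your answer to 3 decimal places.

9.808

The posterior odds equal the prior odds times the likelihood ratio: (π_i/π_j)·(f_i(x)/f_j(x)).
Component likelihoods at x = 14.3 mm:
  p_I = 0.0226317
  p_II = 0.217141
  p_III = 3.07106e-05
Posterior odds = (π_II·p_II) / (π_I·p_I) = (0.46·0.217141) / (0.45·0.0226317) = 0.0998848 / 0.0101843 ≈ 9.808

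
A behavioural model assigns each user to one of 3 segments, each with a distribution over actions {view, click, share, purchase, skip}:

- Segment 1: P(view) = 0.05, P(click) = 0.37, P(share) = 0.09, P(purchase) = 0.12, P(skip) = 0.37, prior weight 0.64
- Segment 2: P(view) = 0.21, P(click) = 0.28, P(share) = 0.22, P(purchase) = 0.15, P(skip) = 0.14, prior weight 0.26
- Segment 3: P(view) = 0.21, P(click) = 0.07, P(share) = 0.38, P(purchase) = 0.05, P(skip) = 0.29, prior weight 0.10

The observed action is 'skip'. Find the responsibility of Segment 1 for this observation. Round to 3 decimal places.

0.784

By Bayes' theorem, P(k | x) = π_k f_k(x) / Σ_j π_j f_j(x).
Component likelihoods at x = 'skip':
  f_1 = P(skip | comp) = 0.37
  f_2 = P(skip | comp) = 0.14
  f_3 = P(skip | comp) = 0.29
Unnormalised posteriors:
  π_1·f_1 = 0.64 × 0.37 = 0.2368
  π_2·f_2 = 0.26 × 0.14 = 0.0364
  π_3·f_3 = 0.10 × 0.29 = 0.029
Denominator: 0.2368 + 0.0364 + 0.029 = 0.3022
P(Segment 1 | data) = 0.2368 / 0.3022 ≈ 0.784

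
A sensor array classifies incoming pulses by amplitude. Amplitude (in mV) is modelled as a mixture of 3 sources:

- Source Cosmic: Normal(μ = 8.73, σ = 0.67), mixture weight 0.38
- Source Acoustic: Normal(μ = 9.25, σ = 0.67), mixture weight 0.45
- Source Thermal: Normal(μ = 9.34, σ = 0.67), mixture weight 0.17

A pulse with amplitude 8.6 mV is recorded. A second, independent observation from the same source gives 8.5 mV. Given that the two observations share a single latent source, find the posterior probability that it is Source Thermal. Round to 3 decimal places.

0.077

The responsibility of component k is π_k f_k(x) divided by Σ_j π_j f_j(x).
Since both observations come from the same component, the likelihood for component k is f_k(x₁)·f_k(x₂).
  p_Cosmic = [(1/(0.67·√(2π)))·exp(−(8.6−8.73)²/(2·0.67²)) = 0.595436·exp(-0.01882) = 0.584333] × [0.561366] = 0.328024
  p_Acoustic = [(1/(0.67·√(2π)))·exp(−(8.6−9.25)²/(2·0.67²)) = 0.595436·exp(-0.47059) = 0.371928] × [0.318226] = 0.118357
  p_Thermal = [(1/(0.67·√(2π)))·exp(−(8.6−9.34)²/(2·0.67²)) = 0.595436·exp(-0.60994) = 0.323552] × [0.27134] = 0.0877926
Prior × likelihood for each component:
  π_Cosmic·p_Cosmic = 0.38 × 0.328024 = 0.124649
  π_Acoustic·p_Acoustic = 0.45 × 0.118357 = 0.0532607
  π_Thermal·p_Thermal = 0.17 × 0.0877926 = 0.0149247
Sum: 0.124649 + 0.0532607 + 0.0149247 = 0.192835
So the posterior for Source Thermal is 0.0149247 / 0.192835 ≈ 0.077.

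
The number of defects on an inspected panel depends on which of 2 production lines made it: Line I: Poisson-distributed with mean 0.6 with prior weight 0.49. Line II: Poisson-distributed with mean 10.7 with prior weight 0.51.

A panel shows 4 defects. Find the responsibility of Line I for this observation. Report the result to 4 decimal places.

Posterior ∝ prior × likelihood, so P(k | x) ∝ π_k f_k(x); normalise over all components.
Evaluate each component's likelihood at the observed value:
  L_I = 0.00296358
  L_II = 0.0123133
Prior × likelihood for each component:
  π_I·L_I = 0.49 × 0.00296358 = 0.00145216
  π_II·L_II = 0.51 × 0.0123133 = 0.00627976
Marginal: 0.00145216 + 0.00627976 = 0.00773192
P(Line I | the observation) = 0.00145216 / 0.00773192 ≈ 0.1878

0.1878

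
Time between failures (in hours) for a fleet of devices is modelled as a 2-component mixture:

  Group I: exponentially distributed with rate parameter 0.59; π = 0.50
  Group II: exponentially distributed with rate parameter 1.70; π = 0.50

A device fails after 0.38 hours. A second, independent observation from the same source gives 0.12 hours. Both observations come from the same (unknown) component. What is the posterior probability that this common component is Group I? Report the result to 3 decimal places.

The responsibility of component k is w_k f_k(x) divided by Σ_j w_j f_j(x).
Since both observations come from the same component, the likelihood for component k is f_k(x₁)·f_k(x₂).
  L_I = [0.471502] × [0.549672] = 0.259171
  L_II = [0.891035] × [1.38629] = 1.23523
Unnormalised posteriors:
  w_I·L_I = 0.50 × 0.259171 = 0.129586
  w_II·L_II = 0.50 × 1.23523 = 0.617615
Sum: 0.129586 + 0.617615 = 0.7472
Responsibility of Group I: 0.129586 / 0.7472 ≈ 0.173

0.173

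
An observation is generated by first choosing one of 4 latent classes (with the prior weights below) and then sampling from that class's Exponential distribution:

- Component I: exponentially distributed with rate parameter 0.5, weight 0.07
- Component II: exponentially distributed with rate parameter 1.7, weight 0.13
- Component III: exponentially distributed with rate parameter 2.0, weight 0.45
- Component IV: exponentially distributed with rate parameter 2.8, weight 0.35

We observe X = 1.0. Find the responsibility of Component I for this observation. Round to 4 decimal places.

The responsibility of component k is w_k f_k(x) divided by Σ_j w_j f_j(x).
Component likelihoods at x = 1.0:
  L_I = 0.5·e^(−0.5·1.0) = 0.5·e^(−0.5000) = 0.303265
  L_II = 1.7·e^(−1.7·1.0) = 1.7·e^(−1.7000) = 0.310562
  L_III = 2.0·e^(−2.0·1.0) = 2.0·e^(−2.0000) = 0.270671
  L_IV = 2.8·e^(−2.8·1.0) = 2.8·e^(−2.8000) = 0.170268
Prior × likelihood for each component:
  w_I·L_I = 0.07 × 0.303265 = 0.0212286
  w_II·L_II = 0.13 × 0.310562 = 0.0403731
  w_III·L_III = 0.45 × 0.270671 = 0.121802
  w_IV·L_IV = 0.35 × 0.170268 = 0.0595939
Marginal: 0.0212286 + 0.0403731 + 0.121802 + 0.0595939 = 0.242997
So the posterior for Component I is 0.0212286 / 0.242997 ≈ 0.0874.

0.0874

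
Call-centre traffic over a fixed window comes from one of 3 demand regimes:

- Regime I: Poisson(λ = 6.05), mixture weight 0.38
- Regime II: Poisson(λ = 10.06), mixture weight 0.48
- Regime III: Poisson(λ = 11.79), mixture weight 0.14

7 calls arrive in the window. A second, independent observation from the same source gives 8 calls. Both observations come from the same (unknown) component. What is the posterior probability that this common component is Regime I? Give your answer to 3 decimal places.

0.516

Apply Bayes' rule: the posterior for each component is proportional to its prior times its likelihood at x.
Since both observations come from the same component, the likelihood for component k is f_k(x₁)·f_k(x₂).
  L_I = [e^(−6.05)·6.05^7/7! = 0.138796] × [0.104964] = 0.0145686
  L_II = [e^(−10.06)·10.06^7/7! = 0.0884612] × [0.11124] = 0.00984042
  L_III = [e^(−11.79)·11.79^7/7! = 0.0476249] × [0.0701872] = 0.00334266
Prior × likelihood for each component:
  P(Z=I)·L_I = 0.38 × 0.0145686 = 0.00553605
  P(Z=II)·L_II = 0.48 × 0.00984042 = 0.0047234
  P(Z=III)·L_III = 0.14 × 0.00334266 = 0.000467972
Normaliser: 0.00553605 + 0.0047234 + 0.000467972 = 0.0107274
P(Regime I | data) ≈ 0.516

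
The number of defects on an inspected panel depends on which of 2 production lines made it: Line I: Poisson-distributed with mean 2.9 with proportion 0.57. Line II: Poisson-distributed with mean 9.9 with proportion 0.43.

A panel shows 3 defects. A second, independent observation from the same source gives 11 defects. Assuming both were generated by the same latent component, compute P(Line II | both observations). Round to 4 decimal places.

Posterior ∝ prior × likelihood, so P(k | x) ∝ w_k f_k(x); normalise over all components.
Since both observations come from the same component, the likelihood for component k is f_k(x₁)·f_k(x₂).
  L_I = [e^(−2.9)·2.9^3/3! = 0.22366] × [0.000168178] = 3.76146e-05
  L_II = [e^(−9.9)·9.9^3/3! = 0.00811407] × [0.112542] = 0.000913177
Multiply by the mixture weights:
  w_I·L_I = 0.57 × 3.76146e-05 = 2.14403e-05
  w_II·L_II = 0.43 × 0.000913177 = 0.000392666
Denominator: 2.14403e-05 + 0.000392666 = 0.000414107
P(Line II | x) ≈ 0.9482

0.9482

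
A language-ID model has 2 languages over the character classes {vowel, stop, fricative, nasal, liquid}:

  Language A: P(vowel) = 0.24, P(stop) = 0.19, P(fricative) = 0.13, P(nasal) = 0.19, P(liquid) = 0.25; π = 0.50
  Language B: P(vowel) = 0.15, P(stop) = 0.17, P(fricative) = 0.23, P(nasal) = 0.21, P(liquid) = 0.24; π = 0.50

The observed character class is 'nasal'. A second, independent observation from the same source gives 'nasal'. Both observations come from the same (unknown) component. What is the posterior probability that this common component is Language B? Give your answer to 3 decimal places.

0.550

The responsibility of component k is w_k f_k(x) divided by Σ_j w_j f_j(x).
Since both observations come from the same component, the likelihood for component k is f_k(x₁)·f_k(x₂).
  f_A = [P(nasal | comp) = 0.19] × [0.19] = 0.0361
  f_B = [P(nasal | comp) = 0.21] × [0.21] = 0.0441
Weight by the priors:
  w_A·f_A = 0.50 × 0.0361 = 0.01805
  w_B·f_B = 0.50 × 0.0441 = 0.02205
Evidence: 0.01805 + 0.02205 = 0.0401
Responsibility of Language B: 0.02205 / 0.0401 ≈ 0.550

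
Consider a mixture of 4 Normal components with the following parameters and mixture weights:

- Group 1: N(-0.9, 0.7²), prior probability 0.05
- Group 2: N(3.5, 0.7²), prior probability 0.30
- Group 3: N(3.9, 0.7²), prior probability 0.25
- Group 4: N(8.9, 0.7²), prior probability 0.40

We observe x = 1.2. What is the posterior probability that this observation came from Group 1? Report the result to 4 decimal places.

By Bayes' theorem, P(k | x) = π_k f_k(x) / Σ_j π_j f_j(x).
Component likelihoods at x = 1.2:
  p_1 = 0.00633121
  p_2 = 0.00257934
  p_3 = 0.000335114
  p_4 = 3.02688e-27
Multiply by the mixture weights:
  π_1·p_1 = 0.05 × 0.00633121 = 0.000316561
  π_2·p_2 = 0.30 × 0.00257934 = 0.000773801
  π_3·p_3 = 0.25 × 0.000335114 = 8.37786e-05
  π_4·p_4 = 0.40 × 3.02688e-27 = 1.21075e-27
Denominator: 0.000316561 + 0.000773801 + 8.37786e-05 + 1.21075e-27 = 0.00117414
P(Group 1 | the observation) ≈ 0.2696

0.2696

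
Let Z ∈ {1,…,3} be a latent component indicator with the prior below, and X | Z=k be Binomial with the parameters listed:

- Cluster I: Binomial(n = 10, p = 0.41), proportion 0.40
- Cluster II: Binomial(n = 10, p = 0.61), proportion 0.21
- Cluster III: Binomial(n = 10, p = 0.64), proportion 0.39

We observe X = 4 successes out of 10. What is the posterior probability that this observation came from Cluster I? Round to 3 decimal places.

Posterior ∝ prior × likelihood, so P(k | x) ∝ w_k f_k(x); normalise over all components.
Evaluate each component's likelihood at the observed value:
  p_I = 0.250303
  p_II = 0.102312
  p_III = 0.0766927
Multiply by the mixture weights:
  w_I·p_I = 0.40 × 0.250303 = 0.100121
  w_II·p_II = 0.21 × 0.102312 = 0.0214855
  w_III·p_III = 0.39 × 0.0766927 = 0.0299102
Evidence: 0.100121 + 0.0214855 + 0.0299102 = 0.151517
Responsibility of Cluster I: 0.100121 / 0.151517 ≈ 0.661

0.661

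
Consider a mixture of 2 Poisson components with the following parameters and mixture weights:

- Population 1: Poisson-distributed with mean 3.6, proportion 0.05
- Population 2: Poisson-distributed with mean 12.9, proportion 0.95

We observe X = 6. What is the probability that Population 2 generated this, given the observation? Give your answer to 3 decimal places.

0.786

Apply Bayes' rule: the posterior for each component is proportional to its prior times its likelihood at x.
Evaluate each component's likelihood at the observed value:
  f_1 = e^(−3.6)·3.6^6/6! = 0.0826081
  f_2 = e^(−12.9)·12.9^6/6! = 0.0159885
Multiply by the mixture weights:
  π_1·f_1 = 0.05 × 0.0826081 = 0.0041304
  π_2·f_2 = 0.95 × 0.0159885 = 0.015189
Marginal: 0.0041304 + 0.015189 = 0.0193195
P(Population 2 | 6) ≈ 0.786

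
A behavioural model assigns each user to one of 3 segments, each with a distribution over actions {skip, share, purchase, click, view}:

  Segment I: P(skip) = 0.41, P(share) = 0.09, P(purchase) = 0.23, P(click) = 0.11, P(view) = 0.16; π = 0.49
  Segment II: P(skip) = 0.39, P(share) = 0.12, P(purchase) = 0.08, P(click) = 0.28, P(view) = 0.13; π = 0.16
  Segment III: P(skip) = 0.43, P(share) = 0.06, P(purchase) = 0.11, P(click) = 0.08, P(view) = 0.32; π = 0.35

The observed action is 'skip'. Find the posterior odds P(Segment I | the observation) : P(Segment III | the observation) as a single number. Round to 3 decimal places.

1.335

Posterior odds = (π_i f_i(x)) / (π_j f_j(x)); the normalising sum cancels.
Component likelihoods at x = 'skip':
  p_I = 0.41
  p_II = 0.39
  p_III = 0.43
Odds = (0.49/0.35) × (0.41/0.43) = 1.4 × 0.953488 ≈ 1.335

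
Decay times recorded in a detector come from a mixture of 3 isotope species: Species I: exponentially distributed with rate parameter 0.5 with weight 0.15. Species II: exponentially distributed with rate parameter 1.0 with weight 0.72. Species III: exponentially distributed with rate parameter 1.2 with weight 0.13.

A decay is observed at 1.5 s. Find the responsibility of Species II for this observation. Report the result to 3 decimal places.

0.724

Apply Bayes' rule: the posterior for each component is proportional to its prior times its likelihood at x.
Exponential densities:
  L_I = 0.236183
  L_II = 0.22313
  L_III = 0.198359
Unnormalised posteriors:
  P(Z=I)·L_I = 0.15 × 0.236183 = 0.0354275
  P(Z=II)·L_II = 0.72 × 0.22313 = 0.160654
  P(Z=III)·L_III = 0.13 × 0.198359 = 0.0257866
Marginal: 0.0354275 + 0.160654 + 0.0257866 = 0.221868
P(Species II | x) ≈ 0.724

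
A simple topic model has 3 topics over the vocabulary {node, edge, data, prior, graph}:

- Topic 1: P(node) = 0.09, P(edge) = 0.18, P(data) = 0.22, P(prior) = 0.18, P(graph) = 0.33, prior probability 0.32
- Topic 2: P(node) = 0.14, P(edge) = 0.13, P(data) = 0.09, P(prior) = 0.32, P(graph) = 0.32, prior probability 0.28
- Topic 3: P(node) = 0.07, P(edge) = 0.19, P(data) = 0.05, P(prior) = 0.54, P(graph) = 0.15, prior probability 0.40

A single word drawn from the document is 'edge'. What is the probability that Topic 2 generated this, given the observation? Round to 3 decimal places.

Posterior ∝ prior × likelihood, so P(k | x) ∝ π_k f_k(x); normalise over all components.
Evaluate each component's likelihood at the observed value:
  p_1 = P(edge | comp) = 0.18
  p_2 = P(edge | comp) = 0.13
  p_3 = P(edge | comp) = 0.19
Multiply by the mixture weights:
  π_1·p_1 = 0.32 × 0.18 = 0.0576
  π_2·p_2 = 0.28 × 0.13 = 0.0364
  π_3·p_3 = 0.40 × 0.19 = 0.076
Sum: 0.0576 + 0.0364 + 0.076 = 0.17
So the posterior for Topic 2 is 0.0364 / 0.17 ≈ 0.214.

0.214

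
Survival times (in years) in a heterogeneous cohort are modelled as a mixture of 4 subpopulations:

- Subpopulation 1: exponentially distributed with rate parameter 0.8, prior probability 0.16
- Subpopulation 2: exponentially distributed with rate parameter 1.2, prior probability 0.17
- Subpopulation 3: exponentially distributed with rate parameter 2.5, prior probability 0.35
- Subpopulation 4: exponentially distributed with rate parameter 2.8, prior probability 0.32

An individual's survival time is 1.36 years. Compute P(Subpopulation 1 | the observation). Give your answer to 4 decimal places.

0.3264

P(component k | x) = P(Z=k)·f_k(x) / marginal(x), where marginal(x) = Σ_j P(Z=j)·f_j(x).
Exponential densities:
  p_1 = 0.269512
  p_2 = 0.234646
  p_3 = 0.0834332
  p_4 = 0.0621391
Unnormalised posteriors:
  P(Z=1)·p_1 = 0.16 × 0.269512 = 0.0431219
  P(Z=2)·p_2 = 0.17 × 0.234646 = 0.0398898
  P(Z=3)·p_3 = 0.35 × 0.0834332 = 0.0292016
  P(Z=4)·p_4 = 0.32 × 0.0621391 = 0.0198845
Marginal: 0.0431219 + 0.0398898 + 0.0292016 + 0.0198845 = 0.132098
Responsibility of Subpopulation 1: 0.0431219 / 0.132098 ≈ 0.3264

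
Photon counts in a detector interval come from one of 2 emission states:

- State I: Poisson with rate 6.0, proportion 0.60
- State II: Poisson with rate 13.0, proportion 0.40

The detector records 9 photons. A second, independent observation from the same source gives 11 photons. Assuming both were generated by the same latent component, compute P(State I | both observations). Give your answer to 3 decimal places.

Posterior ∝ prior × likelihood, so P(k | x) ∝ P(Z=k) f_k(x); normalise over all components.
Since both observations come from the same component, the likelihood for component k is f_k(x₁)·f_k(x₂).
  L_I = [e^(−6.0)·6.0^9/9! = 0.0688385] × [0.022529] = 0.00155086
  L_II = [e^(−13.0)·13.0^9/9! = 0.066054] × [0.101483] = 0.00670335
Weight by the priors:
  P(Z=I)·L_I = 0.60 × 0.00155086 = 0.000930516
  P(Z=II)·L_II = 0.40 × 0.00670335 = 0.00268134
Normaliser: 0.000930516 + 0.00268134 = 0.00361185
Responsibility of State I: 0.000930516 / 0.00361185 ≈ 0.258

0.258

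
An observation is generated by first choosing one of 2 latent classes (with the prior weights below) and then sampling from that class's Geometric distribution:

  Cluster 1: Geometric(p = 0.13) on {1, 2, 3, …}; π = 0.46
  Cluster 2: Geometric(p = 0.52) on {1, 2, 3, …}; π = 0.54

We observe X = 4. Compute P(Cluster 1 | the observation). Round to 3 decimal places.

0.559

The responsibility of component k is w_k f_k(x) divided by Σ_j w_j f_j(x).
Component likelihoods at x = 4:
  p_1 = 0.0856054
  p_2 = 0.0575078
Weight by the priors:
  w_1·p_1 = 0.46 × 0.0856054 = 0.0393785
  w_2·p_2 = 0.54 × 0.0575078 = 0.0310542
Sum: 0.0393785 + 0.0310542 = 0.0704327
P(Cluster 1 | x) ≈ 0.559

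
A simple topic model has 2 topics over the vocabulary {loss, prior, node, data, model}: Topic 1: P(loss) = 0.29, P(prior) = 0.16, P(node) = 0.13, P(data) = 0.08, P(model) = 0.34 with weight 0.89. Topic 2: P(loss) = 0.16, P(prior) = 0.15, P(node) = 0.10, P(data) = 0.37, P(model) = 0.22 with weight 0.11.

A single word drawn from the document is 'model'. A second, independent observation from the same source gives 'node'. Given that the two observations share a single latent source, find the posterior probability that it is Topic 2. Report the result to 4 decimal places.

0.0580

Posterior ∝ prior × likelihood, so P(k | x) ∝ P(Z=k) f_k(x); normalise over all components.
Since both observations come from the same component, the likelihood for component k is f_k(x₁)·f_k(x₂).
  f_1 = [0.34] × [0.13] = 0.0442
  f_2 = [0.22] × [0.1] = 0.022
Unnormalised posteriors:
  P(Z=1)·f_1 = 0.89 × 0.0442 = 0.039338
  P(Z=2)·f_2 = 0.11 × 0.022 = 0.00242
Denominator: 0.039338 + 0.00242 = 0.041758
Responsibility of Topic 2: 0.00242 / 0.041758 ≈ 0.0580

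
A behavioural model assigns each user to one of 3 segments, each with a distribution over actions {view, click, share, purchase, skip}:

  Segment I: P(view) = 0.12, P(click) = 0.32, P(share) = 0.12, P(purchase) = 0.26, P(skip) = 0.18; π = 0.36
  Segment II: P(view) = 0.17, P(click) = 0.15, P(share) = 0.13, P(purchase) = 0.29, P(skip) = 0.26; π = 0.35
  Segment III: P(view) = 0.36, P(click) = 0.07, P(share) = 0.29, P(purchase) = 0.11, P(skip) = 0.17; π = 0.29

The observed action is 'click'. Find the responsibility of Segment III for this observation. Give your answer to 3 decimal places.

0.108

Posterior ∝ prior × likelihood, so P(k | x) ∝ w_k f_k(x); normalise over all components.
Categorical probabilities:
  L_I = P(click | comp) = 0.32
  L_II = P(click | comp) = 0.15
  L_III = P(click | comp) = 0.07
Weight by the priors:
  w_I·L_I = 0.36 × 0.32 = 0.1152
  w_II·L_II = 0.35 × 0.15 = 0.0525
  w_III·L_III = 0.29 × 0.07 = 0.0203
Normaliser: 0.1152 + 0.0525 + 0.0203 = 0.188
So the posterior for Segment III is 0.0203 / 0.188 ≈ 0.108.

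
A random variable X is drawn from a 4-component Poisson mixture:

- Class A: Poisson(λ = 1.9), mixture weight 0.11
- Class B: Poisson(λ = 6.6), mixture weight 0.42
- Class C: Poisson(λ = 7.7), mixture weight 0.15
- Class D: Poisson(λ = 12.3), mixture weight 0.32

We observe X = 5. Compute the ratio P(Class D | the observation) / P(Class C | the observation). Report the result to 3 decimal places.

0.223

Posterior odds = (π_i f_i(x)) / (π_j f_j(x)); the normalising sum cancels.
Poisson probabilities:
  p_A = e^(−1.9)·1.9^5/5! = 0.0308622
  p_B = e^(−6.6)·6.6^5/5! = 0.141969
  p_C = e^(−7.7)·7.7^5/5! = 0.102142
  p_D = e^(−12.3)·12.3^5/5! = 0.0106788
Odds = (0.32/0.15) × (0.0106788/0.102142) = 2.13333 × 0.104548 ≈ 0.223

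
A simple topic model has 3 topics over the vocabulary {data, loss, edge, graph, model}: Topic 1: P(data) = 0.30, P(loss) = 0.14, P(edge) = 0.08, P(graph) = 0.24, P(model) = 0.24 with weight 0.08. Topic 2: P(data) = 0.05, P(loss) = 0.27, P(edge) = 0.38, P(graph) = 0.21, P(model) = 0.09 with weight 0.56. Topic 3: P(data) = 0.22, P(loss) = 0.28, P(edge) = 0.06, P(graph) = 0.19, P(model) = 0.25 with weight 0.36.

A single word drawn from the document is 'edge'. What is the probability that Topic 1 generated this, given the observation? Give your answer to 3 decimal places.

0.027

Apply Bayes' rule: the posterior for each component is proportional to its prior times its likelihood at x.
Categorical probabilities:
  p_1 = 0.08
  p_2 = 0.38
  p_3 = 0.06
Prior × likelihood for each component:
  w_1·p_1 = 0.08 × 0.08 = 0.0064
  w_2·p_2 = 0.56 × 0.38 = 0.2128
  w_3·p_3 = 0.36 × 0.06 = 0.0216
Denominator: 0.0064 + 0.2128 + 0.0216 = 0.2408
P(Topic 1 | data) ≈ 0.027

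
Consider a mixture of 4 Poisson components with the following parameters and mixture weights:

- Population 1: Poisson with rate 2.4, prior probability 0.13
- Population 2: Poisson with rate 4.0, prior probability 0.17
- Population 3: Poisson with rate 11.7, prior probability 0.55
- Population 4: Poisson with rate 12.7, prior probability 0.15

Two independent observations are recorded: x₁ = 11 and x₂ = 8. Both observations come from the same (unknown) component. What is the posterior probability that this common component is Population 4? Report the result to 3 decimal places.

Apply Bayes' rule: the posterior for each component is proportional to its prior times its likelihood at x.
Since both observations come from the same component, the likelihood for component k is f_k(x₁)·f_k(x₂).
  L_1 = [e^(−2.4)·2.4^11/11! = 3.45829e-05] × [0.00247664] = 8.56493e-08
  L_2 = [e^(−4.0)·4.0^11/11! = 0.00192454] × [0.0297702] = 5.72938e-05
  L_3 = [e^(−11.7)·11.7^11/11! = 0.116854] × [0.0722306] = 0.00844042
  L_4 = [e^(−12.7)·12.7^11/11! = 0.105961] × [0.0512117] = 0.00542644
Multiply by the mixture weights:
  w_1·L_1 = 0.13 × 8.56493e-08 = 1.11344e-08
  w_2·L_2 = 0.17 × 5.72938e-05 = 9.73995e-06
  w_3·L_3 = 0.55 × 0.00844042 = 0.00464223
  w_4·L_4 = 0.15 × 0.00542644 = 0.000813965
Marginal: 1.11344e-08 + 9.73995e-06 + 0.00464223 + 0.000813965 = 0.00546595
P(Population 4 | x₁,x₂) = 0.000813965 / 0.00546595 ≈ 0.149

0.149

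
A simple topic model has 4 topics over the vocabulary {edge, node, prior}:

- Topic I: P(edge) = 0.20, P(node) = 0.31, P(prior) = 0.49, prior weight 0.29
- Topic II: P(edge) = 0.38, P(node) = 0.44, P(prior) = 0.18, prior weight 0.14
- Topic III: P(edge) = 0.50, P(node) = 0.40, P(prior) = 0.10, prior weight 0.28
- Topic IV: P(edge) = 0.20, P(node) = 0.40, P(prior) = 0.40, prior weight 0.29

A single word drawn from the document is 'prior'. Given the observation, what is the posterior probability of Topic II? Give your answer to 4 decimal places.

0.0810

Posterior ∝ prior × likelihood, so P(k | x) ∝ π_k f_k(x); normalise over all components.
Evaluate each component's likelihood at the observed value:
  f_I = 0.49
  f_II = 0.18
  f_III = 0.1
  f_IV = 0.4
Unnormalised posteriors:
  π_I·f_I = 0.29 × 0.49 = 0.1421
  π_II·f_II = 0.14 × 0.18 = 0.0252
  π_III·f_III = 0.28 × 0.1 = 0.028
  π_IV·f_IV = 0.29 × 0.4 = 0.116
Normaliser: 0.1421 + 0.0252 + 0.028 + 0.116 = 0.3113
So the posterior for Topic II is 0.0252 / 0.3113 ≈ 0.0810.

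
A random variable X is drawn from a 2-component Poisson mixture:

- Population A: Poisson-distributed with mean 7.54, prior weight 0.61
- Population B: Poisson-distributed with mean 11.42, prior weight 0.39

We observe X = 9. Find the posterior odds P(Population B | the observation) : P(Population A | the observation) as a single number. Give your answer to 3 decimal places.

Only the two components matter; the odds are (π_i f_i(x)) / (π_j f_j(x)).
Evaluate each component's likelihood at the observed value:
  p_A = e^(−7.54)·7.54^9/9! = 0.115345
  p_B = e^(−11.42)·11.42^9/9! = 0.0999054
Posterior odds = (π_B·p_B) / (π_A·p_A) = (0.39·0.0999054) / (0.61·0.115345) = 0.0389631 / 0.0703604 ≈ 0.554

0.554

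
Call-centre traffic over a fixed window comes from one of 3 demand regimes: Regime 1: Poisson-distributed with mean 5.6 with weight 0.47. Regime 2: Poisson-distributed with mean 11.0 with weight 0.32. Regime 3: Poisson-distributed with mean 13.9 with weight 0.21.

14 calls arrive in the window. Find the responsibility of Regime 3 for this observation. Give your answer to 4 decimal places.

0.4824

The responsibility of component k is π_k f_k(x) divided by Σ_j π_j f_j(x).
Evaluate each component's likelihood at the observed value:
  p_1 = e^(−5.6)·5.6^14/14! = 0.00126525
  p_2 = e^(−11.0)·11.0^14/14! = 0.0727528
  p_3 = e^(−13.9)·13.9^14/14! = 0.105951
Unnormalised posteriors:
  π_1·p_1 = 0.47 × 0.00126525 = 0.000594666
  π_2·p_2 = 0.32 × 0.0727528 = 0.0232809
  π_3·p_3 = 0.21 × 0.105951 = 0.0222497
Denominator: 0.000594666 + 0.0232809 + 0.0222497 = 0.0461253
P(Regime 3 | 14 calls) = 0.0222497 / 0.0461253 ≈ 0.4824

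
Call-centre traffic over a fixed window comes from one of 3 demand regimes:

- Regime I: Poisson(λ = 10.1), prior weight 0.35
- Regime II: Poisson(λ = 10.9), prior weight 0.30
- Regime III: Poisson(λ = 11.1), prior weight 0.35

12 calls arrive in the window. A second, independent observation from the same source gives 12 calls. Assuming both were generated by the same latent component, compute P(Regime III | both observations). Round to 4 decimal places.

0.3856

Apply Bayes' rule: the posterior for each component is proportional to its prior times its likelihood at x.
Since both observations come from the same component, the likelihood for component k is f_k(x₁)·f_k(x₂).
  L_I = [e^(−10.1)·10.1^12/12! = 0.0966374] × [0.0966374] = 0.00933879
  L_II = [e^(−10.9)·10.9^12/12! = 0.108385] × [0.108385] = 0.0117474
  L_III = [e^(−11.1)·11.1^12/12! = 0.110375] × [0.110375] = 0.0121826
Prior × likelihood for each component:
  P(Z=I)·L_I = 0.35 × 0.00933879 = 0.00326858
  P(Z=II)·L_II = 0.30 × 0.0117474 = 0.00352422
  P(Z=III)·L_III = 0.35 × 0.0121826 = 0.00426391
Normaliser: 0.00326858 + 0.00352422 + 0.00426391 = 0.0110567
Responsibility of Regime III: 0.00426391 / 0.0110567 ≈ 0.3856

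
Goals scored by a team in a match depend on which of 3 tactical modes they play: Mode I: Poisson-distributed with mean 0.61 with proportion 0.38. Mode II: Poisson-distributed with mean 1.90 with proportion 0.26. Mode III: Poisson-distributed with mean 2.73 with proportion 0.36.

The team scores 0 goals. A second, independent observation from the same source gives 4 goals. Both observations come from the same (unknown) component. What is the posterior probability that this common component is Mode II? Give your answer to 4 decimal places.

P(component k | x) = π_k·f_k(x) / marginal(x), where marginal(x) = Σ_j π_j·f_j(x).
Since both observations come from the same component, the likelihood for component k is f_k(x₁)·f_k(x₂).
  f_I = [0.543351] × [0.00313465] = 0.00170321
  f_II = [0.149569] × [0.0812164] = 0.0121474
  f_III = [0.0652193] × [0.150944] = 0.00984445
Weight by the priors:
  π_I·f_I = 0.38 × 0.00170321 = 0.000647221
  π_II·f_II = 0.26 × 0.0121474 = 0.00315833
  π_III·f_III = 0.36 × 0.00984445 = 0.003544
Sum: 0.000647221 + 0.00315833 + 0.003544 = 0.00734955
P(Mode II | x₁, x₂) ≈ 0.4297

0.4297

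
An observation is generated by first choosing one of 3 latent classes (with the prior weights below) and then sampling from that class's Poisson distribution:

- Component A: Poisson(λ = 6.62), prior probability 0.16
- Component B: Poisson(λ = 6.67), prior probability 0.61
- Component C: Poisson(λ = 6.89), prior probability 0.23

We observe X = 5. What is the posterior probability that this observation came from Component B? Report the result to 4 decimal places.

0.6167

Apply Bayes' rule: the posterior for each component is proportional to its prior times its likelihood at x.
Evaluate each component's likelihood at the observed value:
  f_A = 0.14128
  f_B = 0.139542
  f_C = 0.131712
Unnormalised posteriors:
  w_A·f_A = 0.16 × 0.14128 = 0.0226047
  w_B·f_B = 0.61 × 0.139542 = 0.0851204
  w_C·f_C = 0.23 × 0.131712 = 0.0302938
Evidence: 0.0226047 + 0.0851204 + 0.0302938 = 0.138019
P(Component B | 5) ≈ 0.6167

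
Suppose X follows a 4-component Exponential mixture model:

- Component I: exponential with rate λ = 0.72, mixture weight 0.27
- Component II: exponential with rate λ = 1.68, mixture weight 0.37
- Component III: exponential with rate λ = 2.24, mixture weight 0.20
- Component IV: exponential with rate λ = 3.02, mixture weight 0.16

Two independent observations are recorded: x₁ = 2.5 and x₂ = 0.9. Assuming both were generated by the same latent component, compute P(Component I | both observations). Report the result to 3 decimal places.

Apply Bayes' rule: the posterior for each component is proportional to its prior times its likelihood at x.
Since both observations come from the same component, the likelihood for component k is f_k(x₁)·f_k(x₂).
  f_I = [0.72·e^(−0.72·2.5) = 0.72·e^(−1.8000) = 0.119015] × [0.376625] = 0.0448242
  f_II = [1.68·e^(−1.68·2.5) = 1.68·e^(−4.2000) = 0.0251926] × [0.370387] = 0.00933101
  f_III = [2.24·e^(−2.24·2.5) = 2.24·e^(−5.6000) = 0.00828321] × [0.298339] = 0.00247121
  f_IV = [3.02·e^(−3.02·2.5) = 3.02·e^(−7.5500) = 0.00158885] × [0.19934] = 0.000316722
Prior × likelihood for each component:
  π_I·f_I = 0.27 × 0.0448242 = 0.0121025
  π_II·f_II = 0.37 × 0.00933101 = 0.00345247
  π_III·f_III = 0.20 × 0.00247121 = 0.000494242
  π_IV·f_IV = 0.16 × 0.000316722 = 5.06755e-05
Denominator: 0.0121025 + 0.00345247 + 0.000494242 + 5.06755e-05 = 0.0160999
Responsibility of Component I: 0.0121025 / 0.0160999 ≈ 0.752

0.752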